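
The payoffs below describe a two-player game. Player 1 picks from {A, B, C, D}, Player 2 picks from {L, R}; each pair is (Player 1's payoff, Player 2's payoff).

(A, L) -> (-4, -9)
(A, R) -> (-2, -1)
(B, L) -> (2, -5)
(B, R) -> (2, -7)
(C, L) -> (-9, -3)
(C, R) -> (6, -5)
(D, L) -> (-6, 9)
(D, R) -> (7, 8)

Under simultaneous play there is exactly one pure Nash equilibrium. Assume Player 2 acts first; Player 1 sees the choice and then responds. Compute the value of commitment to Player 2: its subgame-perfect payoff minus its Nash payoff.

13

Player 1 best-responds to each possible Player 2 move:
- L → Player 1 plays B (best of -4, 2, -9, -6); Player 2 gets -5.
- R → Player 1 plays D (best of -2, 2, 6, 7); Player 2 gets 8.
Among -5, 8, the best is 8 at R. Subgame-perfect outcome: (D, R) with payoffs (7, 8).
Under simultaneous play:
Player 1's best replies: L→B; R→D.
Player 2's best replies: A→R; B→L; C→L; D→L.
The unique mutual best reply is (B, L), giving (2, -5).
Player 2's commitment gain: 8 − -5 = 13.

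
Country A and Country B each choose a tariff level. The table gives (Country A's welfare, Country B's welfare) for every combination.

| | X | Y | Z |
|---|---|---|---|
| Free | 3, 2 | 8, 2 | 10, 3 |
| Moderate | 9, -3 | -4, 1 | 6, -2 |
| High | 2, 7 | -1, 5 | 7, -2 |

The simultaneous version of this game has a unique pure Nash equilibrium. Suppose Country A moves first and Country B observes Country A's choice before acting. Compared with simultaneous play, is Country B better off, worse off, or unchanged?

unchanged

Solve by backward induction (Country A leads).
- Free → Country B plays Z (best of 2, 2, 3); Country A gets 10.
- Moderate → Country B plays Y (best of -3, 1, -2); Country A gets -4.
- High → Country B plays X (best of 7, 5, -2); Country A gets 2.
Country A's induced payoffs are 10, -4, 2, so Country A commits to Free. Subgame-perfect outcome: (Free, Z) with payoffs (10, 3).
Now find the simultaneous Nash equilibrium.
Country A's best replies: X→Moderate; Y→Free; Z→Free.
Country B's best replies: Free→Z; Moderate→Y; High→X.
The unique mutual best reply is (Free, Z), giving (10, 3).
Country B earns 3 sequentially versus 3 at the Nash outcome: unchanged.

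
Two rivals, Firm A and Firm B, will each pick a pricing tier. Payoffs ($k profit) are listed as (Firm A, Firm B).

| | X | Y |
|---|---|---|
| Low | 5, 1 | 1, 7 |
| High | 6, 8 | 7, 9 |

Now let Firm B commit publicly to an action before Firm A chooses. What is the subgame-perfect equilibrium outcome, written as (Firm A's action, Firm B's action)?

(High, Y)

Solve by backward induction (Firm B leads).
- X: Firm A compares 5, 6 and picks High; Firm B would get 8.
- Y: Firm A compares 1, 7 and picks High; Firm B would get 9.
Maximizing over 8, 9, Firm B chooses Y. Subgame-perfect outcome: (High, Y) with payoffs (7, 9).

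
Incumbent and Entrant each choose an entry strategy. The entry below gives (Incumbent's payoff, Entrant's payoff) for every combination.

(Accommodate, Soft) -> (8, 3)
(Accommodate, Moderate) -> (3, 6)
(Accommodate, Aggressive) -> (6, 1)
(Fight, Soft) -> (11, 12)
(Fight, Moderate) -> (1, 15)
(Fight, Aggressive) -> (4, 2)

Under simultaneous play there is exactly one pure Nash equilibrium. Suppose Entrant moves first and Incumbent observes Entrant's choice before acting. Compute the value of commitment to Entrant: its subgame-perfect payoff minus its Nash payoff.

6

Solve by backward induction (Entrant leads).
- Soft → Incumbent plays Fight (best of 8, 11); Entrant gets 12.
- Moderate → Incumbent plays Accommodate (best of 3, 1); Entrant gets 6.
- Aggressive → Incumbent plays Accommodate (best of 6, 4); Entrant gets 1.
Among 12, 6, 1, the best is 12 at Soft. Subgame-perfect outcome: (Fight, Soft) with payoffs (11, 12).
For the simultaneous game, intersect best replies.
Incumbent's best replies: Soft→Fight; Moderate→Accommodate; Aggressive→Accommodate.
Entrant's best replies: Accommodate→Moderate; Fight→Moderate.
Only (Accommodate, Moderate) has each player best-responding; Nash payoffs (3, 6).
Entrant's commitment gain: 12 − 6 = 6.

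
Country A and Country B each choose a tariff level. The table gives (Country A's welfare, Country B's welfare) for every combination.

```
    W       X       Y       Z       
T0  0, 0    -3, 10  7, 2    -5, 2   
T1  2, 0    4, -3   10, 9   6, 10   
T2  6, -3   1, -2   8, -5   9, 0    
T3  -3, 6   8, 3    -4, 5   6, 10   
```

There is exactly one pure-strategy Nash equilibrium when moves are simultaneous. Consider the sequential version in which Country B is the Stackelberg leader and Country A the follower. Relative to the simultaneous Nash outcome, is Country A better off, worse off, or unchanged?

Work backward from Country A's decision.
- W → Country A plays T2 (best of 0, 2, 6, -3); Country B gets -3.
- X → Country A plays T3 (best of -3, 4, 1, 8); Country B gets 3.
- Y → Country A plays T1 (best of 7, 10, 8, -4); Country B gets 9.
- Z → Country A plays T2 (best of -5, 6, 9, 6); Country B gets 0.
Country B's induced payoffs are -3, 3, 9, 0, so Country B commits to Y. Subgame-perfect outcome: (T1, Y) with payoffs (10, 9).
Under simultaneous play:
Country A's best replies: W→T2; X→T3; Y→T1; Z→T2.
Country B's best replies: T0→X; T1→Z; T2→Z; T3→Z.
Only (T2, Z) has each player best-responding; Nash payoffs (9, 0).
Country A earns 10 sequentially versus 9 at the Nash outcome: better off.

better off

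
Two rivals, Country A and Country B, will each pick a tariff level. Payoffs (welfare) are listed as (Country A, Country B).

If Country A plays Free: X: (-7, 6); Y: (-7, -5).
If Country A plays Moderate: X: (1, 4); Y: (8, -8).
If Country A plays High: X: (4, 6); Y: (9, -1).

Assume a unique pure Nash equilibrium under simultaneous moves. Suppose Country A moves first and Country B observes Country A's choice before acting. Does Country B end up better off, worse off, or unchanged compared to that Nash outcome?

Country B best-responds to each possible Country A move:
- Free → Country B plays X (best of 6, -5); Country A gets -7.
- Moderate → Country B plays X (best of 4, -8); Country A gets 1.
- High → Country B plays X (best of 6, -1); Country A gets 4.
Country A's induced payoffs are -7, 1, 4, so Country A commits to High. Subgame-perfect outcome: (High, X) with payoffs (4, 6).
Under simultaneous play:
Country A's best replies: X→High; Y→High.
Country B's best replies: Free→X; Moderate→X; High→X.
Only (High, X) has each player best-responding; Nash payoffs (4, 6).
Country B earns 6 sequentially versus 6 at the Nash outcome: unchanged.

unchanged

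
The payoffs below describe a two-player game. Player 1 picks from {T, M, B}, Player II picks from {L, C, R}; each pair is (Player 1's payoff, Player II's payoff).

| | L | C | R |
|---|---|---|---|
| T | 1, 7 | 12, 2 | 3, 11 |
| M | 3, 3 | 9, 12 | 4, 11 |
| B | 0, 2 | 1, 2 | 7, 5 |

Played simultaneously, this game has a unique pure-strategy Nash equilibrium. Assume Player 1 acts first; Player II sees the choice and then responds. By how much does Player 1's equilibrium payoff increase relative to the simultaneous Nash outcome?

2

Work backward from Player II's decision.
- T → Player II plays R (best of 7, 2, 11); Player 1 gets 3.
- M → Player II plays C (best of 3, 12, 11); Player 1 gets 9.
- B → Player II plays R (best of 2, 2, 5); Player 1 gets 7.
Among 3, 9, 7, the best is 9 at M. Subgame-perfect outcome: (M, C) with payoffs (9, 12).
Now find the simultaneous Nash equilibrium.
Player 1's best replies: L→M; C→T; R→B.
Player II's best replies: T→R; M→C; B→R.
Only (B, R) has each player best-responding; Nash payoffs (7, 5).
Player 1's commitment gain: 9 − 7 = 2.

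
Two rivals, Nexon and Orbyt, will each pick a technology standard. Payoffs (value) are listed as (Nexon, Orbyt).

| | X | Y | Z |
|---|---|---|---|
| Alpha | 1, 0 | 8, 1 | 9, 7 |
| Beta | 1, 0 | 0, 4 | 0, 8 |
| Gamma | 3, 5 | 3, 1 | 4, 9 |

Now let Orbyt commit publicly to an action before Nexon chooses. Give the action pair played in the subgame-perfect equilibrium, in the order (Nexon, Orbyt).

Backward induction with Orbyt moving first.
- X → Nexon plays Gamma (best of 1, 1, 3); Orbyt gets 5.
- Y → Nexon plays Alpha (best of 8, 0, 3); Orbyt gets 1.
- Z → Nexon plays Alpha (best of 9, 0, 4); Orbyt gets 7.
Orbyt's induced payoffs are 5, 1, 7, so Orbyt commits to Z. Subgame-perfect outcome: (Alpha, Z) with payoffs (9, 7).

(Alpha, Z)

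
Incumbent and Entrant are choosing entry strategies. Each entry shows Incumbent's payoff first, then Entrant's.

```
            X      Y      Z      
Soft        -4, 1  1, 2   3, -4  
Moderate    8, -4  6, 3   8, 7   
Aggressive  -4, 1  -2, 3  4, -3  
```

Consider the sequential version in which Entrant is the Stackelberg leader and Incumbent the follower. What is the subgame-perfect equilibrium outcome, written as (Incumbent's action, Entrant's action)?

Incumbent best-responds to each possible Entrant move:
- X: BR = Moderate, leader payoff -4.
- Y: BR = Moderate, leader payoff 3.
- Z: BR = Moderate, leader payoff 7.
Among -4, 3, 7, the best is 7 at Z. Subgame-perfect outcome: (Moderate, Z) with payoffs (8, 7).

(Moderate, Z)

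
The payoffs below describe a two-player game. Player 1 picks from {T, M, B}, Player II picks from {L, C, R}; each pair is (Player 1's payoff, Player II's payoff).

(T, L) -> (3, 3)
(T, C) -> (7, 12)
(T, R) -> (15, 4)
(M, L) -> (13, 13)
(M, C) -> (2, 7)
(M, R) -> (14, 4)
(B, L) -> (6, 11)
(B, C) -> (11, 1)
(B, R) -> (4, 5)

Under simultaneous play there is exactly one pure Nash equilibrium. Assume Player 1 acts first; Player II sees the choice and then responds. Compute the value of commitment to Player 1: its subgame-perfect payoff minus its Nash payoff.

Work backward from Player II's decision.
- T → Player II plays C (best of 3, 12, 4); Player 1 gets 7.
- M → Player II plays L (best of 13, 7, 4); Player 1 gets 13.
- B → Player II plays L (best of 11, 1, 5); Player 1 gets 6.
Among 7, 13, 6, the best is 13 at M. Subgame-perfect outcome: (M, L) with payoffs (13, 13).
Now find the simultaneous Nash equilibrium.
Player 1's best replies: L→M; C→B; R→T.
Player II's best replies: T→C; M→L; B→L.
The unique mutual best reply is (M, L), giving (13, 13).
Player 1's commitment gain: 13 − 13 = 0.

0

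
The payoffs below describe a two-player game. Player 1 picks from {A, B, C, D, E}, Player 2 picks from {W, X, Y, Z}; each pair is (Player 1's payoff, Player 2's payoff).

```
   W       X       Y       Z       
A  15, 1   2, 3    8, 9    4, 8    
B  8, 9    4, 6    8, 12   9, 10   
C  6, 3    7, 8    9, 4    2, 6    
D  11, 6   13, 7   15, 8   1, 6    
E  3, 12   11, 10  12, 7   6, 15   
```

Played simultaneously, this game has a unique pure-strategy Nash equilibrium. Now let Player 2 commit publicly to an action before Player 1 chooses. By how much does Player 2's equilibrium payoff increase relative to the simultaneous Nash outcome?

Backward induction with Player 2 moving first.
- W → Player 1 plays A (best of 15, 8, 6, 11, 3); Player 2 gets 1.
- X → Player 1 plays D (best of 2, 4, 7, 13, 11); Player 2 gets 7.
- Y → Player 1 plays D (best of 8, 8, 9, 15, 12); Player 2 gets 8.
- Z → Player 1 plays B (best of 4, 9, 2, 1, 6); Player 2 gets 10.
Among 1, 7, 8, 10, the best is 10 at Z. Subgame-perfect outcome: (B, Z) with payoffs (9, 10).
Now find the simultaneous Nash equilibrium.
Player 1's best replies: W→A; X→D; Y→D; Z→B.
Player 2's best replies: A→Y; B→Y; C→X; D→Y; E→Z.
The unique mutual best reply is (D, Y), giving (15, 8).
Player 2's commitment gain: 10 − 8 = 2.

2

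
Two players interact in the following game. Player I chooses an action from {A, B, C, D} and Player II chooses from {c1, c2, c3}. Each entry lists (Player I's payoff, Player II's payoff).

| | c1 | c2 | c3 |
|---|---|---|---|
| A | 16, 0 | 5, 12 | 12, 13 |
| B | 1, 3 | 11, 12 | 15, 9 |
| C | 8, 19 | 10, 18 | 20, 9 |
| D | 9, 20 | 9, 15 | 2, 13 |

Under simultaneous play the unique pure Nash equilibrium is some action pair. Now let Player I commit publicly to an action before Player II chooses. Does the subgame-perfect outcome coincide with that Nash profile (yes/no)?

Player II best-responds to each possible Player I move:
- A → Player II plays c3 (best of 0, 12, 13); Player I gets 12.
- B → Player II plays c2 (best of 3, 12, 9); Player I gets 11.
- C → Player II plays c1 (best of 19, 18, 9); Player I gets 8.
- D → Player II plays c1 (best of 20, 15, 13); Player I gets 9.
Maximizing over 12, 11, 8, 9, Player I chooses A. Subgame-perfect outcome: (A, c3) with payoffs (12, 13).
Now find the simultaneous Nash equilibrium.
Player I's best replies: c1→A; c2→B; c3→C.
Player II's best replies: A→c3; B→c2; C→c1; D→c1.
The unique mutual best reply is (B, c2), giving (11, 12).
Sequential outcome (A, c3) differs from the Nash profile (B, c2).

no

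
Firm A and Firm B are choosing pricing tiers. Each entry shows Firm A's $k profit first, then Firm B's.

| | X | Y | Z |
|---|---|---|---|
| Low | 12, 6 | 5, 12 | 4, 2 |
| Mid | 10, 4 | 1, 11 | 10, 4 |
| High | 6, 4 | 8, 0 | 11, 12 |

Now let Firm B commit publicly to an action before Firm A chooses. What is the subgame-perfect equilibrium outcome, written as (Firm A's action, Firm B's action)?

(High, Z)

Solve by backward induction (Firm B leads).
- X: BR = Low, leader payoff 6.
- Y: BR = High, leader payoff 0.
- Z: BR = High, leader payoff 12.
Maximizing over 6, 0, 12, Firm B chooses Z. Subgame-perfect outcome: (High, Z) with payoffs (11, 12).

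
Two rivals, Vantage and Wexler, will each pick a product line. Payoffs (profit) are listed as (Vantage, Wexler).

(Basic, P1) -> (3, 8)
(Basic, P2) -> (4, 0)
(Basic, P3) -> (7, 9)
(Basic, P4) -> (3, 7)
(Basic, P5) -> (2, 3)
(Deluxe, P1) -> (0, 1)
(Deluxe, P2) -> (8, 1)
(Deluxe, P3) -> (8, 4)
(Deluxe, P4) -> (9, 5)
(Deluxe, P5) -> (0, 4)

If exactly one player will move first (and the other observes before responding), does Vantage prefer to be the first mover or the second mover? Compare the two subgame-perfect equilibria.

first

If Vantage leads: Wexler's best replies are Basic→P3, Deluxe→P4; Vantage's induced payoffs 7, 9; outcome (Deluxe, P4), payoffs (9, 5).
If Wexler leads: Vantage's best replies are P1→Basic, P2→Deluxe, P3→Deluxe, P4→Deluxe, P5→Basic; Wexler's induced payoffs 8, 1, 4, 5, 3; outcome (Basic, P1), payoffs (3, 8).
Vantage gets 9 moving first and 3 moving second, so Vantage prefers to move first.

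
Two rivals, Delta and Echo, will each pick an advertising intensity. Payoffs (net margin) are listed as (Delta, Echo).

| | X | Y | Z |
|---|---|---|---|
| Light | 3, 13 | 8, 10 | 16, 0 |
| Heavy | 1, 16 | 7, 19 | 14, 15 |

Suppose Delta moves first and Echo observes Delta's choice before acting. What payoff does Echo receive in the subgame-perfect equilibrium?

Work backward from Echo's decision.
- Light → Echo plays X (best of 13, 10, 0); Delta gets 3.
- Heavy → Echo plays Y (best of 16, 19, 15); Delta gets 7.
Delta's induced payoffs are 3, 7, so Delta commits to Heavy. Subgame-perfect outcome: (Heavy, Y) with payoffs (7, 19).

19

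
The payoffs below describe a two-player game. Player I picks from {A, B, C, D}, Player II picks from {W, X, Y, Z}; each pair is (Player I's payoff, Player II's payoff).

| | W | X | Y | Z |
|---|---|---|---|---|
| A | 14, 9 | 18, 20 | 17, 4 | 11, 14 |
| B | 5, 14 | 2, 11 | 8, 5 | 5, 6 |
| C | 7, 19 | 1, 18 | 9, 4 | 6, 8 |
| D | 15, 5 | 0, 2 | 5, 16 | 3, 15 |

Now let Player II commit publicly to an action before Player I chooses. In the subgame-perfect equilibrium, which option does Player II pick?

X

Work backward from Player I's decision.
- W → Player I plays D (best of 14, 5, 7, 15); Player II gets 5.
- X → Player I plays A (best of 18, 2, 1, 0); Player II gets 20.
- Y → Player I plays A (best of 17, 8, 9, 5); Player II gets 4.
- Z → Player I plays A (best of 11, 5, 6, 3); Player II gets 14.
Maximizing over 5, 20, 4, 14, Player II chooses X. Subgame-perfect outcome: (A, X) with payoffs (18, 20).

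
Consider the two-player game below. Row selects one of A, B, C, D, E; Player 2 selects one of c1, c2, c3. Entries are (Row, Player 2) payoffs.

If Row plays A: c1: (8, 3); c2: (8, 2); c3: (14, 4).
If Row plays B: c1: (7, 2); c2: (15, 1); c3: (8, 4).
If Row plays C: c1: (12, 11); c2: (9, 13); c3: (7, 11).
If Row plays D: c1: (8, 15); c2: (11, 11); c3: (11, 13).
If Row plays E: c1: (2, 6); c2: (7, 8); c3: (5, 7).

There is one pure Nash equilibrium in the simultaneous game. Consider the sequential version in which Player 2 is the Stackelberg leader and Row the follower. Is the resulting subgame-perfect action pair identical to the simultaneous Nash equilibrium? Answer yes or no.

Work backward from Row's decision.
- c1: BR = C, leader payoff 11.
- c2: BR = B, leader payoff 1.
- c3: BR = A, leader payoff 4.
Player 2's induced payoffs are 11, 1, 4, so Player 2 commits to c1. Subgame-perfect outcome: (C, c1) with payoffs (12, 11).
Under simultaneous play:
Row's best replies: c1→C; c2→B; c3→A.
Player 2's best replies: A→c3; B→c3; C→c2; D→c1; E→c2.
Only (A, c3) has each player best-responding; Nash payoffs (14, 4).
Sequential outcome (C, c1) differs from the Nash profile (A, c3).

no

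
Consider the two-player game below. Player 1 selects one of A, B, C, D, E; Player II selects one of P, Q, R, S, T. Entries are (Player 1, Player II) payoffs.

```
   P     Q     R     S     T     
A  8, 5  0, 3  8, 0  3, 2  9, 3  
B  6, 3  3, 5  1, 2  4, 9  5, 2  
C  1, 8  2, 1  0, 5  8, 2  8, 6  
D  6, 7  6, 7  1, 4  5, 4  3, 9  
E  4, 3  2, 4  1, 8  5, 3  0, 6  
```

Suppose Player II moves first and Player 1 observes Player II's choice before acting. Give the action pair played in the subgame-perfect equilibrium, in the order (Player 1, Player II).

(D, Q)

Work backward from Player 1's decision.
- P: BR = A, leader payoff 5.
- Q: BR = D, leader payoff 7.
- R: BR = A, leader payoff 0.
- S: BR = C, leader payoff 2.
- T: BR = A, leader payoff 3.
Maximizing over 5, 7, 0, 2, 3, Player II chooses Q. Subgame-perfect outcome: (D, Q) with payoffs (6, 7).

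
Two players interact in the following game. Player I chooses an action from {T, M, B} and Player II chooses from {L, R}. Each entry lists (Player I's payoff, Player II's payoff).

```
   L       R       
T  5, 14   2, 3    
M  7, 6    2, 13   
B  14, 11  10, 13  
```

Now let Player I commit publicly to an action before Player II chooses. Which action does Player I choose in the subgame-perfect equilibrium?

B

Work backward from Player II's decision.
- T: Player II compares 14, 3 and picks L; Player I would get 5.
- M: Player II compares 6, 13 and picks R; Player I would get 2.
- B: Player II compares 11, 13 and picks R; Player I would get 10.
Among 5, 2, 10, the best is 10 at B. Subgame-perfect outcome: (B, R) with payoffs (10, 13).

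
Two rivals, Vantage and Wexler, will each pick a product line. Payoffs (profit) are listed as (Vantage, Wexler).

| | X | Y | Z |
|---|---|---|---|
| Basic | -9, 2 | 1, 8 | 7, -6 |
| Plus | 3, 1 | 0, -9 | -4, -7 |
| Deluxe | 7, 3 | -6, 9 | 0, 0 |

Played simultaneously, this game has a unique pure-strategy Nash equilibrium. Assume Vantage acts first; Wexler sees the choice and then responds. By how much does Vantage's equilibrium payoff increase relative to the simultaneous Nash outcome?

2

Backward induction with Vantage moving first.
- Basic: Wexler compares 2, 8, -6 and picks Y; Vantage would get 1.
- Plus: Wexler compares 1, -9, -7 and picks X; Vantage would get 3.
- Deluxe: Wexler compares 3, 9, 0 and picks Y; Vantage would get -6.
Vantage's induced payoffs are 1, 3, -6, so Vantage commits to Plus. Subgame-perfect outcome: (Plus, X) with payoffs (3, 1).
For the simultaneous game, intersect best replies.
Vantage's best replies: X→Deluxe; Y→Basic; Z→Basic.
Wexler's best replies: Basic→Y; Plus→X; Deluxe→Y.
Only (Basic, Y) has each player best-responding; Nash payoffs (1, 8).
Vantage's commitment gain: 3 − 1 = 2.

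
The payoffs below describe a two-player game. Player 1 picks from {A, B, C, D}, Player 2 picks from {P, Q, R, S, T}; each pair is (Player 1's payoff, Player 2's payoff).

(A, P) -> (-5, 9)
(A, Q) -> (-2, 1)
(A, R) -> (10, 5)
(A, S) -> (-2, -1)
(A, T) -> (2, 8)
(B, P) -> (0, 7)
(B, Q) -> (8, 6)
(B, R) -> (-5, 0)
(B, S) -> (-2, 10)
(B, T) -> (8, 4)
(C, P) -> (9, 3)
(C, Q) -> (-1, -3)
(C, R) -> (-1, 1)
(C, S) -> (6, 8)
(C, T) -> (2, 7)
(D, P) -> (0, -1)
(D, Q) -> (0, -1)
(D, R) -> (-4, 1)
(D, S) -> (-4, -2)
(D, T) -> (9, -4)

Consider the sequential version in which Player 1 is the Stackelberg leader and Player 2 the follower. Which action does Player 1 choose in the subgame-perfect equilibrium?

C

Work backward from Player 2's decision.
- A: BR = P, leader payoff -5.
- B: BR = S, leader payoff -2.
- C: BR = S, leader payoff 6.
- D: BR = R, leader payoff -4.
Player 1's induced payoffs are -5, -2, 6, -4, so Player 1 commits to C. Subgame-perfect outcome: (C, S) with payoffs (6, 8).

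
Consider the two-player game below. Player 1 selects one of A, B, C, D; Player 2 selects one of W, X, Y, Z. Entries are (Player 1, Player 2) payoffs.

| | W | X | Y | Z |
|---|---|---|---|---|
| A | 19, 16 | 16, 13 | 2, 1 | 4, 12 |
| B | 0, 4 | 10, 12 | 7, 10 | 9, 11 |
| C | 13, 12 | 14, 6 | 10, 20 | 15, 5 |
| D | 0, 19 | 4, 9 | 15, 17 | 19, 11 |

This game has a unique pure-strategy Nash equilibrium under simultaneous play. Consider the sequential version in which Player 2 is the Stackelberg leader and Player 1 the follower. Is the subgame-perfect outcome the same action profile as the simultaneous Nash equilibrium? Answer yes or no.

Backward induction with Player 2 moving first.
- W: Player 1 compares 19, 0, 13, 0 and picks A; Player 2 would get 16.
- X: Player 1 compares 16, 10, 14, 4 and picks A; Player 2 would get 13.
- Y: Player 1 compares 2, 7, 10, 15 and picks D; Player 2 would get 17.
- Z: Player 1 compares 4, 9, 15, 19 and picks D; Player 2 would get 11.
Among 16, 13, 17, 11, the best is 17 at Y. Subgame-perfect outcome: (D, Y) with payoffs (15, 17).
For the simultaneous game, intersect best replies.
Player 1's best replies: W→A; X→A; Y→D; Z→D.
Player 2's best replies: A→W; B→X; C→Y; D→W.
Only (A, W) has each player best-responding; Nash payoffs (19, 16).
Sequential outcome (D, Y) differs from the Nash profile (A, W).

no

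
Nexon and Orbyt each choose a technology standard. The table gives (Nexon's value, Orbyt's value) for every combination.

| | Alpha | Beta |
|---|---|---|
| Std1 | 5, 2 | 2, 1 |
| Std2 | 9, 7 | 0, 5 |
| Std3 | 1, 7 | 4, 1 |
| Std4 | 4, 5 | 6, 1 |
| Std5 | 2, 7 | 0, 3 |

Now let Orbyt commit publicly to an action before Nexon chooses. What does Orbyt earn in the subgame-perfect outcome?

Solve by backward induction (Orbyt leads).
- Alpha: BR = Std2, leader payoff 7.
- Beta: BR = Std4, leader payoff 1.
Orbyt's induced payoffs are 7, 1, so Orbyt commits to Alpha. Subgame-perfect outcome: (Std2, Alpha) with payoffs (9, 7).

7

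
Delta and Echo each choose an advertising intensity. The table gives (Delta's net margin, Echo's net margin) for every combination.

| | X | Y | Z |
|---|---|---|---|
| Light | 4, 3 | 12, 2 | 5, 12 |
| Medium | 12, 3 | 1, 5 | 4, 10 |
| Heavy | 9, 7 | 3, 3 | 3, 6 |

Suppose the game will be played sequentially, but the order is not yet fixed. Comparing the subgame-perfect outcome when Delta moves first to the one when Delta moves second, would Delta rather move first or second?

If Delta leads: Echo's best replies are Light→Z, Medium→Z, Heavy→X; Delta's induced payoffs 5, 4, 9; outcome (Heavy, X), payoffs (9, 7).
If Echo leads: Delta's best replies are X→Medium, Y→Light, Z→Light; Echo's induced payoffs 3, 2, 12; outcome (Light, Z), payoffs (5, 12).
Delta gets 9 moving first and 5 moving second, so Delta prefers to move first.

first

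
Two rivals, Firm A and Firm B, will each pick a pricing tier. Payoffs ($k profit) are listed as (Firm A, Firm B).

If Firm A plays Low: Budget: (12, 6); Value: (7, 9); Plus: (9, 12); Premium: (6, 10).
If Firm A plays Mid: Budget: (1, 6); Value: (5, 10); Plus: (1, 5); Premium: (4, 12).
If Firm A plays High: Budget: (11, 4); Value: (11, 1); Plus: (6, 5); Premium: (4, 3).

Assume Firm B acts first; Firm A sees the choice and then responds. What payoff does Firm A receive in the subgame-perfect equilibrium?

Firm A best-responds to each possible Firm B move:
- Budget: Firm A compares 12, 1, 11 and picks Low; Firm B would get 6.
- Value: Firm A compares 7, 5, 11 and picks High; Firm B would get 1.
- Plus: Firm A compares 9, 1, 6 and picks Low; Firm B would get 12.
- Premium: Firm A compares 6, 4, 4 and picks Low; Firm B would get 10.
Maximizing over 6, 1, 12, 10, Firm B chooses Plus. Subgame-perfect outcome: (Low, Plus) with payoffs (9, 12).

9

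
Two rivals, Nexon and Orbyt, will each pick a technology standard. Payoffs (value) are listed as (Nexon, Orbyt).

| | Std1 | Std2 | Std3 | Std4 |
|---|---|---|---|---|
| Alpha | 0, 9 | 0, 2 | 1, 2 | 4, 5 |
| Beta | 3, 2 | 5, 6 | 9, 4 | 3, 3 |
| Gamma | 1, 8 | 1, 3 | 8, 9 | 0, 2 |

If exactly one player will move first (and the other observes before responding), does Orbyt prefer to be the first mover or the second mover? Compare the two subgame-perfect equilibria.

If Nexon leads: Orbyt's best replies are Alpha→Std1, Beta→Std2, Gamma→Std3; Nexon's induced payoffs 0, 5, 8; outcome (Gamma, Std3), payoffs (8, 9).
If Orbyt leads: Nexon's best replies are Std1→Beta, Std2→Beta, Std3→Beta, Std4→Alpha; Orbyt's induced payoffs 2, 6, 4, 5; outcome (Beta, Std2), payoffs (5, 6).
Orbyt gets 6 moving first and 9 moving second, so Orbyt prefers to move second.

second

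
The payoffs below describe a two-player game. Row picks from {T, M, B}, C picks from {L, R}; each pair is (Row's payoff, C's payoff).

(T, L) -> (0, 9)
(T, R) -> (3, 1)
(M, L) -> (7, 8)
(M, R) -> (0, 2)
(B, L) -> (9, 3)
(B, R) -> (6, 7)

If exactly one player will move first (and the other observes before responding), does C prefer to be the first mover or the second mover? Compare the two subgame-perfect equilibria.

second

If Row leads: C's best replies are T→L, M→L, B→R; Row's induced payoffs 0, 7, 6; outcome (M, L), payoffs (7, 8).
If C leads: Row's best replies are L→B, R→B; C's induced payoffs 3, 7; outcome (B, R), payoffs (6, 7).
C gets 7 moving first and 8 moving second, so C prefers to move second.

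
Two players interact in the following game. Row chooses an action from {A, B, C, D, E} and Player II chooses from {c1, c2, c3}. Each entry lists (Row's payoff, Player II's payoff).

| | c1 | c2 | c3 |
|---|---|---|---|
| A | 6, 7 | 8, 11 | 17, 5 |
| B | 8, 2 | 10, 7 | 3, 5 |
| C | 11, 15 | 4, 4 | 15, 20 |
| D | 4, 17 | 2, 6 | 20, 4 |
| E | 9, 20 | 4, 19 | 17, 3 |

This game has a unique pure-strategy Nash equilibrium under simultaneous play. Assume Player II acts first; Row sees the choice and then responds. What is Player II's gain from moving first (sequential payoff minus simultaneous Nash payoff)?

Work backward from Row's decision.
- c1 → Row plays C (best of 6, 8, 11, 4, 9); Player II gets 15.
- c2 → Row plays B (best of 8, 10, 4, 2, 4); Player II gets 7.
- c3 → Row plays D (best of 17, 3, 15, 20, 17); Player II gets 4.
Maximizing over 15, 7, 4, Player II chooses c1. Subgame-perfect outcome: (C, c1) with payoffs (11, 15).
Now find the simultaneous Nash equilibrium.
Row's best replies: c1→C; c2→B; c3→D.
Player II's best replies: A→c2; B→c2; C→c3; D→c1; E→c1.
Only (B, c2) has each player best-responding; Nash payoffs (10, 7).
Player II's commitment gain: 15 − 7 = 8.

8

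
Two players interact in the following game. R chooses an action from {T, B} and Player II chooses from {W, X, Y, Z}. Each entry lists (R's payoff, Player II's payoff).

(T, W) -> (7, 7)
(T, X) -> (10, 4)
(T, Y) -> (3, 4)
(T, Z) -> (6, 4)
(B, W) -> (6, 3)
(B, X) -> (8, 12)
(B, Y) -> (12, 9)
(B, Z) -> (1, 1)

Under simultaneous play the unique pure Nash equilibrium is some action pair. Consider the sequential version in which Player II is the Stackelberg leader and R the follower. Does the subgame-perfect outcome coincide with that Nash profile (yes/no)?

Work backward from R's decision.
- W → R plays T (best of 7, 6); Player II gets 7.
- X → R plays T (best of 10, 8); Player II gets 4.
- Y → R plays B (best of 3, 12); Player II gets 9.
- Z → R plays T (best of 6, 1); Player II gets 4.
Player II's induced payoffs are 7, 4, 9, 4, so Player II commits to Y. Subgame-perfect outcome: (B, Y) with payoffs (12, 9).
For the simultaneous game, intersect best replies.
R's best replies: W→T; X→T; Y→B; Z→T.
Player II's best replies: T→W; B→X.
Only (T, W) has each player best-responding; Nash payoffs (7, 7).
Sequential outcome (B, Y) differs from the Nash profile (T, W).

no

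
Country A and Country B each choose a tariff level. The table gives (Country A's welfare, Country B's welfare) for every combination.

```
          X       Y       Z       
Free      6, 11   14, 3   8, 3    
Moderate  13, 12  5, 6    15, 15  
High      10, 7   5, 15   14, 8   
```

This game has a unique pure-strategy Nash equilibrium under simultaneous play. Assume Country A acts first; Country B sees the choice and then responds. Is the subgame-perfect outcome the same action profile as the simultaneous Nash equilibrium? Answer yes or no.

yes

Solve by backward induction (Country A leads).
- Free → Country B plays X (best of 11, 3, 3); Country A gets 6.
- Moderate → Country B plays Z (best of 12, 6, 15); Country A gets 15.
- High → Country B plays Y (best of 7, 15, 8); Country A gets 5.
Among 6, 15, 5, the best is 15 at Moderate. Subgame-perfect outcome: (Moderate, Z) with payoffs (15, 15).
For the simultaneous game, intersect best replies.
Country A's best replies: X→Moderate; Y→Free; Z→Moderate.
Country B's best replies: Free→X; Moderate→Z; High→Y.
Only (Moderate, Z) has each player best-responding; Nash payoffs (15, 15).
Sequential outcome (Moderate, Z) coincides with the Nash profile (Moderate, Z).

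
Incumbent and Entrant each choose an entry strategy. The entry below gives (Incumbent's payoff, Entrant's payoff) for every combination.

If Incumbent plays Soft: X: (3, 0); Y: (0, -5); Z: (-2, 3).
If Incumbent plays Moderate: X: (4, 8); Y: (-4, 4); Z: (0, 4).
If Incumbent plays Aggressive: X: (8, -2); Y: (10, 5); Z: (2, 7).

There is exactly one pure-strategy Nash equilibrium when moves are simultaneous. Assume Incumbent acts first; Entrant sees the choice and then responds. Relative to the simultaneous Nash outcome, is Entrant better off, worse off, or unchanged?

Solve by backward induction (Incumbent leads).
- Soft → Entrant plays Z (best of 0, -5, 3); Incumbent gets -2.
- Moderate → Entrant plays X (best of 8, 4, 4); Incumbent gets 4.
- Aggressive → Entrant plays Z (best of -2, 5, 7); Incumbent gets 2.
Incumbent's induced payoffs are -2, 4, 2, so Incumbent commits to Moderate. Subgame-perfect outcome: (Moderate, X) with payoffs (4, 8).
Now find the simultaneous Nash equilibrium.
Incumbent's best replies: X→Aggressive; Y→Aggressive; Z→Aggressive.
Entrant's best replies: Soft→Z; Moderate→X; Aggressive→Z.
Only (Aggressive, Z) has each player best-responding; Nash payoffs (2, 7).
Entrant earns 8 sequentially versus 7 at the Nash outcome: better off.

better off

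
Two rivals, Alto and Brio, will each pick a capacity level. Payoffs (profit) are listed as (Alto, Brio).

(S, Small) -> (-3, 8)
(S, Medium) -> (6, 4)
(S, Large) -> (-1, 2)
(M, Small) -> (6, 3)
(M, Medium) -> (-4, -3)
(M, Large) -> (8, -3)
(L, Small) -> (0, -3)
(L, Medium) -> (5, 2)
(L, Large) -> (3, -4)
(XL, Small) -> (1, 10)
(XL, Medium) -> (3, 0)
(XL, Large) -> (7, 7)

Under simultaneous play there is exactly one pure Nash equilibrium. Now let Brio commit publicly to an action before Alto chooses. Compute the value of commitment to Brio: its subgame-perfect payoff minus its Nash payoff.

Work backward from Alto's decision.
- Small: BR = M, leader payoff 3.
- Medium: BR = S, leader payoff 4.
- Large: BR = M, leader payoff -3.
Brio's induced payoffs are 3, 4, -3, so Brio commits to Medium. Subgame-perfect outcome: (S, Medium) with payoffs (6, 4).
Under simultaneous play:
Alto's best replies: Small→M; Medium→S; Large→M.
Brio's best replies: S→Small; M→Small; L→Medium; XL→Small.
Only (M, Small) has each player best-responding; Nash payoffs (6, 3).
Brio's commitment gain: 4 − 3 = 1.

1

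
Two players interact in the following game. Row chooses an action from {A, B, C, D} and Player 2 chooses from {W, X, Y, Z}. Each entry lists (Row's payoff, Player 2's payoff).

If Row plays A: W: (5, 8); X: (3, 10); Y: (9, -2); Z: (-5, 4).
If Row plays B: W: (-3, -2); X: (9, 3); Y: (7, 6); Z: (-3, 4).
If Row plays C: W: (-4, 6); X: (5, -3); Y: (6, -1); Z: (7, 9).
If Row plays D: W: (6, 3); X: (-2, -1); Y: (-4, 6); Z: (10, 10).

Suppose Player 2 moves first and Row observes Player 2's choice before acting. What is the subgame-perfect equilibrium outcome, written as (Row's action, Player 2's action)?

Backward induction with Player 2 moving first.
- W: Row compares 5, -3, -4, 6 and picks D; Player 2 would get 3.
- X: Row compares 3, 9, 5, -2 and picks B; Player 2 would get 3.
- Y: Row compares 9, 7, 6, -4 and picks A; Player 2 would get -2.
- Z: Row compares -5, -3, 7, 10 and picks D; Player 2 would get 10.
Maximizing over 3, 3, -2, 10, Player 2 chooses Z. Subgame-perfect outcome: (D, Z) with payoffs (10, 10).

(D, Z)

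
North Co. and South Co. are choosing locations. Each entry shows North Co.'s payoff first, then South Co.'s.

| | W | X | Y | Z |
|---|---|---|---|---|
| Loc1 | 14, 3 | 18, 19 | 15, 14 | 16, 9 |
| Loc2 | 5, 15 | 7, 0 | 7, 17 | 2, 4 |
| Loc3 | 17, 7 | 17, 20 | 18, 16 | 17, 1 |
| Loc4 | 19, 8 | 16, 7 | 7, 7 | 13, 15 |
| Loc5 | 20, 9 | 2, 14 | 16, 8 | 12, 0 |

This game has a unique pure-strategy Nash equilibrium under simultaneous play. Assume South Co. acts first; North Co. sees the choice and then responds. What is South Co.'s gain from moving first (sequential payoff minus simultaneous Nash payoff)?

Backward induction with South Co. moving first.
- W: North Co. compares 14, 5, 17, 19, 20 and picks Loc5; South Co. would get 9.
- X: North Co. compares 18, 7, 17, 16, 2 and picks Loc1; South Co. would get 19.
- Y: North Co. compares 15, 7, 18, 7, 16 and picks Loc3; South Co. would get 16.
- Z: North Co. compares 16, 2, 17, 13, 12 and picks Loc3; South Co. would get 1.
South Co.'s induced payoffs are 9, 19, 16, 1, so South Co. commits to X. Subgame-perfect outcome: (Loc1, X) with payoffs (18, 19).
For the simultaneous game, intersect best replies.
North Co.'s best replies: W→Loc5; X→Loc1; Y→Loc3; Z→Loc3.
South Co.'s best replies: Loc1→X; Loc2→Y; Loc3→X; Loc4→Z; Loc5→X.
The unique mutual best reply is (Loc1, X), giving (18, 19).
South Co.'s commitment gain: 19 − 19 = 0.

0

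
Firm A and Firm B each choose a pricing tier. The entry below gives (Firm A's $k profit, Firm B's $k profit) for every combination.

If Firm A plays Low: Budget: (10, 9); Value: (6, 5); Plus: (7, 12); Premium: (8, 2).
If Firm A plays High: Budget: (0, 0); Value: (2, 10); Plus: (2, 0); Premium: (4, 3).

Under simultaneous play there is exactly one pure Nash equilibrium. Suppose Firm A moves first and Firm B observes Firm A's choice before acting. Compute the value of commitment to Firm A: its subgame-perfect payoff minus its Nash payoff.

0

Firm B best-responds to each possible Firm A move:
- Low: Firm B compares 9, 5, 12, 2 and picks Plus; Firm A would get 7.
- High: Firm B compares 0, 10, 0, 3 and picks Value; Firm A would get 2.
Maximizing over 7, 2, Firm A chooses Low. Subgame-perfect outcome: (Low, Plus) with payoffs (7, 12).
Now find the simultaneous Nash equilibrium.
Firm A's best replies: Budget→Low; Value→Low; Plus→Low; Premium→Low.
Firm B's best replies: Low→Plus; High→Value.
The unique mutual best reply is (Low, Plus), giving (7, 12).
Firm A's commitment gain: 7 − 7 = 0.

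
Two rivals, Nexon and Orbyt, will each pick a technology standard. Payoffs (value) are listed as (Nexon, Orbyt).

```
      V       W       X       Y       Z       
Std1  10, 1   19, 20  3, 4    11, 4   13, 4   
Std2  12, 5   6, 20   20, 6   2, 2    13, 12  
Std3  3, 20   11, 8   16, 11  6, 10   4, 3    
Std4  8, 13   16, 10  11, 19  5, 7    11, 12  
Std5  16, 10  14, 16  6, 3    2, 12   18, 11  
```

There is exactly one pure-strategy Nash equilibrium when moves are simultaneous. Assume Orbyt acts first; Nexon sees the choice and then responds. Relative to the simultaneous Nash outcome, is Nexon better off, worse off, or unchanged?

Nexon best-responds to each possible Orbyt move:
- V: BR = Std5, leader payoff 10.
- W: BR = Std1, leader payoff 20.
- X: BR = Std2, leader payoff 6.
- Y: BR = Std1, leader payoff 4.
- Z: BR = Std5, leader payoff 11.
Among 10, 20, 6, 4, 11, the best is 20 at W. Subgame-perfect outcome: (Std1, W) with payoffs (19, 20).
Now find the simultaneous Nash equilibrium.
Nexon's best replies: V→Std5; W→Std1; X→Std2; Y→Std1; Z→Std5.
Orbyt's best replies: Std1→W; Std2→W; Std3→V; Std4→X; Std5→W.
Only (Std1, W) has each player best-responding; Nash payoffs (19, 20).
Nexon earns 19 sequentially versus 19 at the Nash outcome: unchanged.

unchanged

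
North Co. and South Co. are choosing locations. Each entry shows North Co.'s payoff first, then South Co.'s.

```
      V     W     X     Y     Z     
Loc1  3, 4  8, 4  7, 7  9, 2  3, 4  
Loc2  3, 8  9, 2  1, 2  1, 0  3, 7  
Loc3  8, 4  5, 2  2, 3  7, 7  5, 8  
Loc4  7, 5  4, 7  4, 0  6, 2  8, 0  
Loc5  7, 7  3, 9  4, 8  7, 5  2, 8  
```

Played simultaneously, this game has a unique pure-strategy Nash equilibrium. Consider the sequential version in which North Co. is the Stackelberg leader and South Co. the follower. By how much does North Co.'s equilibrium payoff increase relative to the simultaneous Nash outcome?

0

Solve by backward induction (North Co. leads).
- Loc1: BR = X, leader payoff 7.
- Loc2: BR = V, leader payoff 3.
- Loc3: BR = Z, leader payoff 5.
- Loc4: BR = W, leader payoff 4.
- Loc5: BR = W, leader payoff 3.
North Co.'s induced payoffs are 7, 3, 5, 4, 3, so North Co. commits to Loc1. Subgame-perfect outcome: (Loc1, X) with payoffs (7, 7).
For the simultaneous game, intersect best replies.
North Co.'s best replies: V→Loc3; W→Loc2; X→Loc1; Y→Loc1; Z→Loc4.
South Co.'s best replies: Loc1→X; Loc2→V; Loc3→Z; Loc4→W; Loc5→W.
Only (Loc1, X) has each player best-responding; Nash payoffs (7, 7).
North Co.'s commitment gain: 7 − 7 = 0.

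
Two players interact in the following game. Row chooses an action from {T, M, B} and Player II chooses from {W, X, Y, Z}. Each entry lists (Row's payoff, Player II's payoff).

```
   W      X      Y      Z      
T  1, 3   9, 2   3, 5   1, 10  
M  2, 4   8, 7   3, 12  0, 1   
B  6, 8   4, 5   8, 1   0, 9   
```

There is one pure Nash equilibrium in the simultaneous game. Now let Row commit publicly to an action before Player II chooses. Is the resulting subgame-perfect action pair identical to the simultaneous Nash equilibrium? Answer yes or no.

Solve by backward induction (Row leads).
- T: Player II compares 3, 2, 5, 10 and picks Z; Row would get 1.
- M: Player II compares 4, 7, 12, 1 and picks Y; Row would get 3.
- B: Player II compares 8, 5, 1, 9 and picks Z; Row would get 0.
Row's induced payoffs are 1, 3, 0, so Row commits to M. Subgame-perfect outcome: (M, Y) with payoffs (3, 12).
For the simultaneous game, intersect best replies.
Row's best replies: W→B; X→T; Y→B; Z→T.
Player II's best replies: T→Z; M→Y; B→Z.
Only (T, Z) has each player best-responding; Nash payoffs (1, 10).
Sequential outcome (M, Y) differs from the Nash profile (T, Z).

no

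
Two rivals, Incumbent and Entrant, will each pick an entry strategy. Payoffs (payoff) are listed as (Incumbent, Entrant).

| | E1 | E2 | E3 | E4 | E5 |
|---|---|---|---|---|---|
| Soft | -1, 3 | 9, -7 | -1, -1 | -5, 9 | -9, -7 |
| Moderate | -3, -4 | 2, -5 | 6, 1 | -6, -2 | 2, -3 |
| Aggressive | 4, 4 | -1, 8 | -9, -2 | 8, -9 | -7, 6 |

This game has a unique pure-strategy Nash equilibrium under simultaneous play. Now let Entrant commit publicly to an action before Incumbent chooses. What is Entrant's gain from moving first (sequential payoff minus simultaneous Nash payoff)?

Solve by backward induction (Entrant leads).
- E1: Incumbent compares -1, -3, 4 and picks Aggressive; Entrant would get 4.
- E2: Incumbent compares 9, 2, -1 and picks Soft; Entrant would get -7.
- E3: Incumbent compares -1, 6, -9 and picks Moderate; Entrant would get 1.
- E4: Incumbent compares -5, -6, 8 and picks Aggressive; Entrant would get -9.
- E5: Incumbent compares -9, 2, -7 and picks Moderate; Entrant would get -3.
Among 4, -7, 1, -9, -3, the best is 4 at E1. Subgame-perfect outcome: (Aggressive, E1) with payoffs (4, 4).
For the simultaneous game, intersect best replies.
Incumbent's best replies: E1→Aggressive; E2→Soft; E3→Moderate; E4→Aggressive; E5→Moderate.
Entrant's best replies: Soft→E4; Moderate→E3; Aggressive→E2.
The unique mutual best reply is (Moderate, E3), giving (6, 1).
Entrant's commitment gain: 4 − 1 = 3.

3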